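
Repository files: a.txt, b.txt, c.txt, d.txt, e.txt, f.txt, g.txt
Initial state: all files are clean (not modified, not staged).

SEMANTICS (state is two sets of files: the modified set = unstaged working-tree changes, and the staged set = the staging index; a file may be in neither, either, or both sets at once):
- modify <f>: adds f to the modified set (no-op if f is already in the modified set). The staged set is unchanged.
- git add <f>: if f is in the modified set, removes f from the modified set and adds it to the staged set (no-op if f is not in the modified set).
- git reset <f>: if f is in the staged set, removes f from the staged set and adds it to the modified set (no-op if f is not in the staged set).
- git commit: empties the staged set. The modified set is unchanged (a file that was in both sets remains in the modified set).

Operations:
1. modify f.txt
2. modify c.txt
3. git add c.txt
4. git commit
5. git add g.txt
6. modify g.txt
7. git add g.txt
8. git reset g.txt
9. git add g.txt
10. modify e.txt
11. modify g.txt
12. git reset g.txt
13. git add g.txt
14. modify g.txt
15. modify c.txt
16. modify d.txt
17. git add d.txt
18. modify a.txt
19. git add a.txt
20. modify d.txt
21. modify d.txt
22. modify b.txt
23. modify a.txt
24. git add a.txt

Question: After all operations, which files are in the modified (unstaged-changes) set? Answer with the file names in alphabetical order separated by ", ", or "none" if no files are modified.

Answer: b.txt, c.txt, d.txt, e.txt, f.txt, g.txt

Derivation:
After op 1 (modify f.txt): modified={f.txt} staged={none}
After op 2 (modify c.txt): modified={c.txt, f.txt} staged={none}
After op 3 (git add c.txt): modified={f.txt} staged={c.txt}
After op 4 (git commit): modified={f.txt} staged={none}
After op 5 (git add g.txt): modified={f.txt} staged={none}
After op 6 (modify g.txt): modified={f.txt, g.txt} staged={none}
After op 7 (git add g.txt): modified={f.txt} staged={g.txt}
After op 8 (git reset g.txt): modified={f.txt, g.txt} staged={none}
After op 9 (git add g.txt): modified={f.txt} staged={g.txt}
After op 10 (modify e.txt): modified={e.txt, f.txt} staged={g.txt}
After op 11 (modify g.txt): modified={e.txt, f.txt, g.txt} staged={g.txt}
After op 12 (git reset g.txt): modified={e.txt, f.txt, g.txt} staged={none}
After op 13 (git add g.txt): modified={e.txt, f.txt} staged={g.txt}
After op 14 (modify g.txt): modified={e.txt, f.txt, g.txt} staged={g.txt}
After op 15 (modify c.txt): modified={c.txt, e.txt, f.txt, g.txt} staged={g.txt}
After op 16 (modify d.txt): modified={c.txt, d.txt, e.txt, f.txt, g.txt} staged={g.txt}
After op 17 (git add d.txt): modified={c.txt, e.txt, f.txt, g.txt} staged={d.txt, g.txt}
After op 18 (modify a.txt): modified={a.txt, c.txt, e.txt, f.txt, g.txt} staged={d.txt, g.txt}
After op 19 (git add a.txt): modified={c.txt, e.txt, f.txt, g.txt} staged={a.txt, d.txt, g.txt}
After op 20 (modify d.txt): modified={c.txt, d.txt, e.txt, f.txt, g.txt} staged={a.txt, d.txt, g.txt}
After op 21 (modify d.txt): modified={c.txt, d.txt, e.txt, f.txt, g.txt} staged={a.txt, d.txt, g.txt}
After op 22 (modify b.txt): modified={b.txt, c.txt, d.txt, e.txt, f.txt, g.txt} staged={a.txt, d.txt, g.txt}
After op 23 (modify a.txt): modified={a.txt, b.txt, c.txt, d.txt, e.txt, f.txt, g.txt} staged={a.txt, d.txt, g.txt}
After op 24 (git add a.txt): modified={b.txt, c.txt, d.txt, e.txt, f.txt, g.txt} staged={a.txt, d.txt, g.txt}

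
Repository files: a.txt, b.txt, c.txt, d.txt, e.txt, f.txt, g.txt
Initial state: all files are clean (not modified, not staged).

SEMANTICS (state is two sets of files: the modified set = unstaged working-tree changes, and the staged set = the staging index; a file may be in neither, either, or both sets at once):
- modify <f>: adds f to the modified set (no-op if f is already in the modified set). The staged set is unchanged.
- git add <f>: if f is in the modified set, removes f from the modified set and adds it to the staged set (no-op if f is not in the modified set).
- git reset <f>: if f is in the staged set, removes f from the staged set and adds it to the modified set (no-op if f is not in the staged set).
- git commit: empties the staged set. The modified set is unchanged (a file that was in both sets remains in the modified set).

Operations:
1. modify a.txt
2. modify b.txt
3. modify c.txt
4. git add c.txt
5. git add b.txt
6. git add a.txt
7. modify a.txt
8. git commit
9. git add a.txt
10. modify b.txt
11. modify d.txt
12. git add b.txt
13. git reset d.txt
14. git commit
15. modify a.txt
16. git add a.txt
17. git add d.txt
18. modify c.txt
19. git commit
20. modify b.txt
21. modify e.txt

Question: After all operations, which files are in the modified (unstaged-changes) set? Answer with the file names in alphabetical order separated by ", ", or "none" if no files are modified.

Answer: b.txt, c.txt, e.txt

Derivation:
After op 1 (modify a.txt): modified={a.txt} staged={none}
After op 2 (modify b.txt): modified={a.txt, b.txt} staged={none}
After op 3 (modify c.txt): modified={a.txt, b.txt, c.txt} staged={none}
After op 4 (git add c.txt): modified={a.txt, b.txt} staged={c.txt}
After op 5 (git add b.txt): modified={a.txt} staged={b.txt, c.txt}
After op 6 (git add a.txt): modified={none} staged={a.txt, b.txt, c.txt}
After op 7 (modify a.txt): modified={a.txt} staged={a.txt, b.txt, c.txt}
After op 8 (git commit): modified={a.txt} staged={none}
After op 9 (git add a.txt): modified={none} staged={a.txt}
After op 10 (modify b.txt): modified={b.txt} staged={a.txt}
After op 11 (modify d.txt): modified={b.txt, d.txt} staged={a.txt}
After op 12 (git add b.txt): modified={d.txt} staged={a.txt, b.txt}
After op 13 (git reset d.txt): modified={d.txt} staged={a.txt, b.txt}
After op 14 (git commit): modified={d.txt} staged={none}
After op 15 (modify a.txt): modified={a.txt, d.txt} staged={none}
After op 16 (git add a.txt): modified={d.txt} staged={a.txt}
After op 17 (git add d.txt): modified={none} staged={a.txt, d.txt}
After op 18 (modify c.txt): modified={c.txt} staged={a.txt, d.txt}
After op 19 (git commit): modified={c.txt} staged={none}
After op 20 (modify b.txt): modified={b.txt, c.txt} staged={none}
After op 21 (modify e.txt): modified={b.txt, c.txt, e.txt} staged={none}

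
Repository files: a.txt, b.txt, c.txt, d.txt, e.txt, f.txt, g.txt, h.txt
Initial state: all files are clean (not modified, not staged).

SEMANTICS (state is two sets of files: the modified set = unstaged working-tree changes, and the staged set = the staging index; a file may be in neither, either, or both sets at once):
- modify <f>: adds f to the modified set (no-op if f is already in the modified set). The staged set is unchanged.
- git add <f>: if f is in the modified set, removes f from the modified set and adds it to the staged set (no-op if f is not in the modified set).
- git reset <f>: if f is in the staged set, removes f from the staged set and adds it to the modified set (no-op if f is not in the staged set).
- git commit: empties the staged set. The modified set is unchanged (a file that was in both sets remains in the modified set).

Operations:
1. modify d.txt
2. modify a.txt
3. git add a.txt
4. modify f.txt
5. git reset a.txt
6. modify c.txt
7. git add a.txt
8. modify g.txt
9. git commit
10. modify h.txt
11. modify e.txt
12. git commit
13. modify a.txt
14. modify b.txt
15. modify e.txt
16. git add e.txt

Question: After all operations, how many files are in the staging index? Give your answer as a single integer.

Answer: 1

Derivation:
After op 1 (modify d.txt): modified={d.txt} staged={none}
After op 2 (modify a.txt): modified={a.txt, d.txt} staged={none}
After op 3 (git add a.txt): modified={d.txt} staged={a.txt}
After op 4 (modify f.txt): modified={d.txt, f.txt} staged={a.txt}
After op 5 (git reset a.txt): modified={a.txt, d.txt, f.txt} staged={none}
After op 6 (modify c.txt): modified={a.txt, c.txt, d.txt, f.txt} staged={none}
After op 7 (git add a.txt): modified={c.txt, d.txt, f.txt} staged={a.txt}
After op 8 (modify g.txt): modified={c.txt, d.txt, f.txt, g.txt} staged={a.txt}
After op 9 (git commit): modified={c.txt, d.txt, f.txt, g.txt} staged={none}
After op 10 (modify h.txt): modified={c.txt, d.txt, f.txt, g.txt, h.txt} staged={none}
After op 11 (modify e.txt): modified={c.txt, d.txt, e.txt, f.txt, g.txt, h.txt} staged={none}
After op 12 (git commit): modified={c.txt, d.txt, e.txt, f.txt, g.txt, h.txt} staged={none}
After op 13 (modify a.txt): modified={a.txt, c.txt, d.txt, e.txt, f.txt, g.txt, h.txt} staged={none}
After op 14 (modify b.txt): modified={a.txt, b.txt, c.txt, d.txt, e.txt, f.txt, g.txt, h.txt} staged={none}
After op 15 (modify e.txt): modified={a.txt, b.txt, c.txt, d.txt, e.txt, f.txt, g.txt, h.txt} staged={none}
After op 16 (git add e.txt): modified={a.txt, b.txt, c.txt, d.txt, f.txt, g.txt, h.txt} staged={e.txt}
Final staged set: {e.txt} -> count=1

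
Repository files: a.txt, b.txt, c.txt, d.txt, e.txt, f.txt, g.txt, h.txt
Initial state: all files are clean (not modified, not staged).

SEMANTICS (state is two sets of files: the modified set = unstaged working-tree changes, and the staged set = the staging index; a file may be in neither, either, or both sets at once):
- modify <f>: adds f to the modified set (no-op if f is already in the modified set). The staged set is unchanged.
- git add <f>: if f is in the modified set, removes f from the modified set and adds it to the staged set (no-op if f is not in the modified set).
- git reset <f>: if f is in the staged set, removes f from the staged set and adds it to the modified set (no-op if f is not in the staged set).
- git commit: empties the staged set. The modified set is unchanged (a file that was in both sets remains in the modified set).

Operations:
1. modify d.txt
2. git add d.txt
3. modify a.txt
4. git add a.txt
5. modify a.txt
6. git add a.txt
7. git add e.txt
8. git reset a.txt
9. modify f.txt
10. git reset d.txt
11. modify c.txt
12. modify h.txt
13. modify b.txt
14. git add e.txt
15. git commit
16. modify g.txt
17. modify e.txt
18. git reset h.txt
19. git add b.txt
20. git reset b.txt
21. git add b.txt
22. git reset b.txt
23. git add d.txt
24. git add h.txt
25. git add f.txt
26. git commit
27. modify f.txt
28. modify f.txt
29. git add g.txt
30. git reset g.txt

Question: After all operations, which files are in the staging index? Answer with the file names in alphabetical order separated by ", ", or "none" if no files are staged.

After op 1 (modify d.txt): modified={d.txt} staged={none}
After op 2 (git add d.txt): modified={none} staged={d.txt}
After op 3 (modify a.txt): modified={a.txt} staged={d.txt}
After op 4 (git add a.txt): modified={none} staged={a.txt, d.txt}
After op 5 (modify a.txt): modified={a.txt} staged={a.txt, d.txt}
After op 6 (git add a.txt): modified={none} staged={a.txt, d.txt}
After op 7 (git add e.txt): modified={none} staged={a.txt, d.txt}
After op 8 (git reset a.txt): modified={a.txt} staged={d.txt}
After op 9 (modify f.txt): modified={a.txt, f.txt} staged={d.txt}
After op 10 (git reset d.txt): modified={a.txt, d.txt, f.txt} staged={none}
After op 11 (modify c.txt): modified={a.txt, c.txt, d.txt, f.txt} staged={none}
After op 12 (modify h.txt): modified={a.txt, c.txt, d.txt, f.txt, h.txt} staged={none}
After op 13 (modify b.txt): modified={a.txt, b.txt, c.txt, d.txt, f.txt, h.txt} staged={none}
After op 14 (git add e.txt): modified={a.txt, b.txt, c.txt, d.txt, f.txt, h.txt} staged={none}
After op 15 (git commit): modified={a.txt, b.txt, c.txt, d.txt, f.txt, h.txt} staged={none}
After op 16 (modify g.txt): modified={a.txt, b.txt, c.txt, d.txt, f.txt, g.txt, h.txt} staged={none}
After op 17 (modify e.txt): modified={a.txt, b.txt, c.txt, d.txt, e.txt, f.txt, g.txt, h.txt} staged={none}
After op 18 (git reset h.txt): modified={a.txt, b.txt, c.txt, d.txt, e.txt, f.txt, g.txt, h.txt} staged={none}
After op 19 (git add b.txt): modified={a.txt, c.txt, d.txt, e.txt, f.txt, g.txt, h.txt} staged={b.txt}
After op 20 (git reset b.txt): modified={a.txt, b.txt, c.txt, d.txt, e.txt, f.txt, g.txt, h.txt} staged={none}
After op 21 (git add b.txt): modified={a.txt, c.txt, d.txt, e.txt, f.txt, g.txt, h.txt} staged={b.txt}
After op 22 (git reset b.txt): modified={a.txt, b.txt, c.txt, d.txt, e.txt, f.txt, g.txt, h.txt} staged={none}
After op 23 (git add d.txt): modified={a.txt, b.txt, c.txt, e.txt, f.txt, g.txt, h.txt} staged={d.txt}
After op 24 (git add h.txt): modified={a.txt, b.txt, c.txt, e.txt, f.txt, g.txt} staged={d.txt, h.txt}
After op 25 (git add f.txt): modified={a.txt, b.txt, c.txt, e.txt, g.txt} staged={d.txt, f.txt, h.txt}
After op 26 (git commit): modified={a.txt, b.txt, c.txt, e.txt, g.txt} staged={none}
After op 27 (modify f.txt): modified={a.txt, b.txt, c.txt, e.txt, f.txt, g.txt} staged={none}
After op 28 (modify f.txt): modified={a.txt, b.txt, c.txt, e.txt, f.txt, g.txt} staged={none}
After op 29 (git add g.txt): modified={a.txt, b.txt, c.txt, e.txt, f.txt} staged={g.txt}
After op 30 (git reset g.txt): modified={a.txt, b.txt, c.txt, e.txt, f.txt, g.txt} staged={none}

Answer: none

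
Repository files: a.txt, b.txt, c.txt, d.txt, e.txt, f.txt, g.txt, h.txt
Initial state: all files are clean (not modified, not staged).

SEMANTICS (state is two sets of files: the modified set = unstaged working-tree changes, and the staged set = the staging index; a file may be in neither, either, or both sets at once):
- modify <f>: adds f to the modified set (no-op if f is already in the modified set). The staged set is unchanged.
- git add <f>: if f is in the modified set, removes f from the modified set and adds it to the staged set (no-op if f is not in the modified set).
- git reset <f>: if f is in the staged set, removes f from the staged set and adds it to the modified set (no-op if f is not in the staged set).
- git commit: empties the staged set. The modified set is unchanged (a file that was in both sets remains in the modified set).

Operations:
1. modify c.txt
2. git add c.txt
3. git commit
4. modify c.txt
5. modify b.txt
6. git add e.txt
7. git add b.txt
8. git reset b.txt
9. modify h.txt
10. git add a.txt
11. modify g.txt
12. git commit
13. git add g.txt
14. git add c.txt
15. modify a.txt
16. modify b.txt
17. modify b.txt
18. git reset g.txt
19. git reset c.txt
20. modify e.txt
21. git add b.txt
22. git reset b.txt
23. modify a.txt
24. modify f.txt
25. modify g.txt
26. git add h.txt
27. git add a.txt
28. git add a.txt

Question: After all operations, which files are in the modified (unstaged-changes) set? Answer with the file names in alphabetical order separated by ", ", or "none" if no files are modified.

Answer: b.txt, c.txt, e.txt, f.txt, g.txt

Derivation:
After op 1 (modify c.txt): modified={c.txt} staged={none}
After op 2 (git add c.txt): modified={none} staged={c.txt}
After op 3 (git commit): modified={none} staged={none}
After op 4 (modify c.txt): modified={c.txt} staged={none}
After op 5 (modify b.txt): modified={b.txt, c.txt} staged={none}
After op 6 (git add e.txt): modified={b.txt, c.txt} staged={none}
After op 7 (git add b.txt): modified={c.txt} staged={b.txt}
After op 8 (git reset b.txt): modified={b.txt, c.txt} staged={none}
After op 9 (modify h.txt): modified={b.txt, c.txt, h.txt} staged={none}
After op 10 (git add a.txt): modified={b.txt, c.txt, h.txt} staged={none}
After op 11 (modify g.txt): modified={b.txt, c.txt, g.txt, h.txt} staged={none}
After op 12 (git commit): modified={b.txt, c.txt, g.txt, h.txt} staged={none}
After op 13 (git add g.txt): modified={b.txt, c.txt, h.txt} staged={g.txt}
After op 14 (git add c.txt): modified={b.txt, h.txt} staged={c.txt, g.txt}
After op 15 (modify a.txt): modified={a.txt, b.txt, h.txt} staged={c.txt, g.txt}
After op 16 (modify b.txt): modified={a.txt, b.txt, h.txt} staged={c.txt, g.txt}
After op 17 (modify b.txt): modified={a.txt, b.txt, h.txt} staged={c.txt, g.txt}
After op 18 (git reset g.txt): modified={a.txt, b.txt, g.txt, h.txt} staged={c.txt}
After op 19 (git reset c.txt): modified={a.txt, b.txt, c.txt, g.txt, h.txt} staged={none}
After op 20 (modify e.txt): modified={a.txt, b.txt, c.txt, e.txt, g.txt, h.txt} staged={none}
After op 21 (git add b.txt): modified={a.txt, c.txt, e.txt, g.txt, h.txt} staged={b.txt}
After op 22 (git reset b.txt): modified={a.txt, b.txt, c.txt, e.txt, g.txt, h.txt} staged={none}
After op 23 (modify a.txt): modified={a.txt, b.txt, c.txt, e.txt, g.txt, h.txt} staged={none}
After op 24 (modify f.txt): modified={a.txt, b.txt, c.txt, e.txt, f.txt, g.txt, h.txt} staged={none}
After op 25 (modify g.txt): modified={a.txt, b.txt, c.txt, e.txt, f.txt, g.txt, h.txt} staged={none}
After op 26 (git add h.txt): modified={a.txt, b.txt, c.txt, e.txt, f.txt, g.txt} staged={h.txt}
After op 27 (git add a.txt): modified={b.txt, c.txt, e.txt, f.txt, g.txt} staged={a.txt, h.txt}
After op 28 (git add a.txt): modified={b.txt, c.txt, e.txt, f.txt, g.txt} staged={a.txt, h.txt}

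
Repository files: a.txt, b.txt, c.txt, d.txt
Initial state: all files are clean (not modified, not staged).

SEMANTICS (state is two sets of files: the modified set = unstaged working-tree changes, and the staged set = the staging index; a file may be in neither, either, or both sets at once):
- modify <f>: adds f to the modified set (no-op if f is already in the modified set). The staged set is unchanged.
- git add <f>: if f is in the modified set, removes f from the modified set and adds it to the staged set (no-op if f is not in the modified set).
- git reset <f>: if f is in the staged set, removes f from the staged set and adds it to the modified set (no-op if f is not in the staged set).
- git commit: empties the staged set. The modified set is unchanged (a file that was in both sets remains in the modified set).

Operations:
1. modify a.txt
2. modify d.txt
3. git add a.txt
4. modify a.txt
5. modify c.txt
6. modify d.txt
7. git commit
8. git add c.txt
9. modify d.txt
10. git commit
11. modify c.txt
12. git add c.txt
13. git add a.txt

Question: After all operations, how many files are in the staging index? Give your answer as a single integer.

Answer: 2

Derivation:
After op 1 (modify a.txt): modified={a.txt} staged={none}
After op 2 (modify d.txt): modified={a.txt, d.txt} staged={none}
After op 3 (git add a.txt): modified={d.txt} staged={a.txt}
After op 4 (modify a.txt): modified={a.txt, d.txt} staged={a.txt}
After op 5 (modify c.txt): modified={a.txt, c.txt, d.txt} staged={a.txt}
After op 6 (modify d.txt): modified={a.txt, c.txt, d.txt} staged={a.txt}
After op 7 (git commit): modified={a.txt, c.txt, d.txt} staged={none}
After op 8 (git add c.txt): modified={a.txt, d.txt} staged={c.txt}
After op 9 (modify d.txt): modified={a.txt, d.txt} staged={c.txt}
After op 10 (git commit): modified={a.txt, d.txt} staged={none}
After op 11 (modify c.txt): modified={a.txt, c.txt, d.txt} staged={none}
After op 12 (git add c.txt): modified={a.txt, d.txt} staged={c.txt}
After op 13 (git add a.txt): modified={d.txt} staged={a.txt, c.txt}
Final staged set: {a.txt, c.txt} -> count=2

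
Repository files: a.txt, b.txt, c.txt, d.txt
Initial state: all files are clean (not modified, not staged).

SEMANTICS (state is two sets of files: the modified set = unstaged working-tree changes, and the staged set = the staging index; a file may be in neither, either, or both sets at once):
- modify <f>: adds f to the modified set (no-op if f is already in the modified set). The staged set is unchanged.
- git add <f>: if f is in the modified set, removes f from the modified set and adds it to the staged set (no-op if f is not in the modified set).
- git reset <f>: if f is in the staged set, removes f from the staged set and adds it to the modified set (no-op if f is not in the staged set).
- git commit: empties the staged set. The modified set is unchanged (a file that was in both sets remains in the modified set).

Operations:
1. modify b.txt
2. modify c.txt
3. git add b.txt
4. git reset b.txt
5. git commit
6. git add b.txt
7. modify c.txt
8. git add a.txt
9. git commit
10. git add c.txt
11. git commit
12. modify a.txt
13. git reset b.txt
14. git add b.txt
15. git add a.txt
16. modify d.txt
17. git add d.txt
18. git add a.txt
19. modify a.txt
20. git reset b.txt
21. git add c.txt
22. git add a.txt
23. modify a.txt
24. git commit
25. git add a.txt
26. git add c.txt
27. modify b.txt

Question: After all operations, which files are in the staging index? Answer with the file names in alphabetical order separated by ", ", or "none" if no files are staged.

Answer: a.txt

Derivation:
After op 1 (modify b.txt): modified={b.txt} staged={none}
After op 2 (modify c.txt): modified={b.txt, c.txt} staged={none}
After op 3 (git add b.txt): modified={c.txt} staged={b.txt}
After op 4 (git reset b.txt): modified={b.txt, c.txt} staged={none}
After op 5 (git commit): modified={b.txt, c.txt} staged={none}
After op 6 (git add b.txt): modified={c.txt} staged={b.txt}
After op 7 (modify c.txt): modified={c.txt} staged={b.txt}
After op 8 (git add a.txt): modified={c.txt} staged={b.txt}
After op 9 (git commit): modified={c.txt} staged={none}
After op 10 (git add c.txt): modified={none} staged={c.txt}
After op 11 (git commit): modified={none} staged={none}
After op 12 (modify a.txt): modified={a.txt} staged={none}
After op 13 (git reset b.txt): modified={a.txt} staged={none}
After op 14 (git add b.txt): modified={a.txt} staged={none}
After op 15 (git add a.txt): modified={none} staged={a.txt}
After op 16 (modify d.txt): modified={d.txt} staged={a.txt}
After op 17 (git add d.txt): modified={none} staged={a.txt, d.txt}
After op 18 (git add a.txt): modified={none} staged={a.txt, d.txt}
After op 19 (modify a.txt): modified={a.txt} staged={a.txt, d.txt}
After op 20 (git reset b.txt): modified={a.txt} staged={a.txt, d.txt}
After op 21 (git add c.txt): modified={a.txt} staged={a.txt, d.txt}
After op 22 (git add a.txt): modified={none} staged={a.txt, d.txt}
After op 23 (modify a.txt): modified={a.txt} staged={a.txt, d.txt}
After op 24 (git commit): modified={a.txt} staged={none}
After op 25 (git add a.txt): modified={none} staged={a.txt}
After op 26 (git add c.txt): modified={none} staged={a.txt}
After op 27 (modify b.txt): modified={b.txt} staged={a.txt}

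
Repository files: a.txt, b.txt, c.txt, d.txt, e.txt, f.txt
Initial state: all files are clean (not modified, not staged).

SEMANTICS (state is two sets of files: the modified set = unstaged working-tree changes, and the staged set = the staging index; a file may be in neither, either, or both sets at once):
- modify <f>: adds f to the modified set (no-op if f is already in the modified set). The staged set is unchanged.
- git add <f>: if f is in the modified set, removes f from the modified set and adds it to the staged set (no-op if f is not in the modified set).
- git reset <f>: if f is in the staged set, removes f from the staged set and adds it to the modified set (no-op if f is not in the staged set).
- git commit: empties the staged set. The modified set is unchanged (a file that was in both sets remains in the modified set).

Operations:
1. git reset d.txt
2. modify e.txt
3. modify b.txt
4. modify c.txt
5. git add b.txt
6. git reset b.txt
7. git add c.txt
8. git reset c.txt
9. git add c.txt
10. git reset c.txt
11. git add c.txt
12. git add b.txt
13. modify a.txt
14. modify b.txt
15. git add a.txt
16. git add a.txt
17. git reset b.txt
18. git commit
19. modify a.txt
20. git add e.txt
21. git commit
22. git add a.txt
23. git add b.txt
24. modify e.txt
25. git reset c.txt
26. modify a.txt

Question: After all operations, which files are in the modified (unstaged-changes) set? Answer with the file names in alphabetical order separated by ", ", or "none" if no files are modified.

Answer: a.txt, e.txt

Derivation:
After op 1 (git reset d.txt): modified={none} staged={none}
After op 2 (modify e.txt): modified={e.txt} staged={none}
After op 3 (modify b.txt): modified={b.txt, e.txt} staged={none}
After op 4 (modify c.txt): modified={b.txt, c.txt, e.txt} staged={none}
After op 5 (git add b.txt): modified={c.txt, e.txt} staged={b.txt}
After op 6 (git reset b.txt): modified={b.txt, c.txt, e.txt} staged={none}
After op 7 (git add c.txt): modified={b.txt, e.txt} staged={c.txt}
After op 8 (git reset c.txt): modified={b.txt, c.txt, e.txt} staged={none}
After op 9 (git add c.txt): modified={b.txt, e.txt} staged={c.txt}
After op 10 (git reset c.txt): modified={b.txt, c.txt, e.txt} staged={none}
After op 11 (git add c.txt): modified={b.txt, e.txt} staged={c.txt}
After op 12 (git add b.txt): modified={e.txt} staged={b.txt, c.txt}
After op 13 (modify a.txt): modified={a.txt, e.txt} staged={b.txt, c.txt}
After op 14 (modify b.txt): modified={a.txt, b.txt, e.txt} staged={b.txt, c.txt}
After op 15 (git add a.txt): modified={b.txt, e.txt} staged={a.txt, b.txt, c.txt}
After op 16 (git add a.txt): modified={b.txt, e.txt} staged={a.txt, b.txt, c.txt}
After op 17 (git reset b.txt): modified={b.txt, e.txt} staged={a.txt, c.txt}
After op 18 (git commit): modified={b.txt, e.txt} staged={none}
After op 19 (modify a.txt): modified={a.txt, b.txt, e.txt} staged={none}
After op 20 (git add e.txt): modified={a.txt, b.txt} staged={e.txt}
After op 21 (git commit): modified={a.txt, b.txt} staged={none}
After op 22 (git add a.txt): modified={b.txt} staged={a.txt}
After op 23 (git add b.txt): modified={none} staged={a.txt, b.txt}
After op 24 (modify e.txt): modified={e.txt} staged={a.txt, b.txt}
After op 25 (git reset c.txt): modified={e.txt} staged={a.txt, b.txt}
After op 26 (modify a.txt): modified={a.txt, e.txt} staged={a.txt, b.txt}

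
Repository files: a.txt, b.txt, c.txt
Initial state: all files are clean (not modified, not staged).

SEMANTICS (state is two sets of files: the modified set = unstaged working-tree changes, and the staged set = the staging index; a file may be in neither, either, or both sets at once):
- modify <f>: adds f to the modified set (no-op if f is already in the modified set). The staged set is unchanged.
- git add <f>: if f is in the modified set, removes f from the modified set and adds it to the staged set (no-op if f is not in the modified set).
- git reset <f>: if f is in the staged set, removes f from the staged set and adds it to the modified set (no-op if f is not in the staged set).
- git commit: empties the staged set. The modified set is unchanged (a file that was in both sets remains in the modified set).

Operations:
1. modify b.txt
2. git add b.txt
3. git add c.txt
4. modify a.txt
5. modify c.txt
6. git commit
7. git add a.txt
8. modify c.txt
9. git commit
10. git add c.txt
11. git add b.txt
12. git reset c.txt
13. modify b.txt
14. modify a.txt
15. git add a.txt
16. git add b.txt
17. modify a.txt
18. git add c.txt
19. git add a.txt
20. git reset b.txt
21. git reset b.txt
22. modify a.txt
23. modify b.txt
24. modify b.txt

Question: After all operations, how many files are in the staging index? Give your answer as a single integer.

After op 1 (modify b.txt): modified={b.txt} staged={none}
After op 2 (git add b.txt): modified={none} staged={b.txt}
After op 3 (git add c.txt): modified={none} staged={b.txt}
After op 4 (modify a.txt): modified={a.txt} staged={b.txt}
After op 5 (modify c.txt): modified={a.txt, c.txt} staged={b.txt}
After op 6 (git commit): modified={a.txt, c.txt} staged={none}
After op 7 (git add a.txt): modified={c.txt} staged={a.txt}
After op 8 (modify c.txt): modified={c.txt} staged={a.txt}
After op 9 (git commit): modified={c.txt} staged={none}
After op 10 (git add c.txt): modified={none} staged={c.txt}
After op 11 (git add b.txt): modified={none} staged={c.txt}
After op 12 (git reset c.txt): modified={c.txt} staged={none}
After op 13 (modify b.txt): modified={b.txt, c.txt} staged={none}
After op 14 (modify a.txt): modified={a.txt, b.txt, c.txt} staged={none}
After op 15 (git add a.txt): modified={b.txt, c.txt} staged={a.txt}
After op 16 (git add b.txt): modified={c.txt} staged={a.txt, b.txt}
After op 17 (modify a.txt): modified={a.txt, c.txt} staged={a.txt, b.txt}
After op 18 (git add c.txt): modified={a.txt} staged={a.txt, b.txt, c.txt}
After op 19 (git add a.txt): modified={none} staged={a.txt, b.txt, c.txt}
After op 20 (git reset b.txt): modified={b.txt} staged={a.txt, c.txt}
After op 21 (git reset b.txt): modified={b.txt} staged={a.txt, c.txt}
After op 22 (modify a.txt): modified={a.txt, b.txt} staged={a.txt, c.txt}
After op 23 (modify b.txt): modified={a.txt, b.txt} staged={a.txt, c.txt}
After op 24 (modify b.txt): modified={a.txt, b.txt} staged={a.txt, c.txt}
Final staged set: {a.txt, c.txt} -> count=2

Answer: 2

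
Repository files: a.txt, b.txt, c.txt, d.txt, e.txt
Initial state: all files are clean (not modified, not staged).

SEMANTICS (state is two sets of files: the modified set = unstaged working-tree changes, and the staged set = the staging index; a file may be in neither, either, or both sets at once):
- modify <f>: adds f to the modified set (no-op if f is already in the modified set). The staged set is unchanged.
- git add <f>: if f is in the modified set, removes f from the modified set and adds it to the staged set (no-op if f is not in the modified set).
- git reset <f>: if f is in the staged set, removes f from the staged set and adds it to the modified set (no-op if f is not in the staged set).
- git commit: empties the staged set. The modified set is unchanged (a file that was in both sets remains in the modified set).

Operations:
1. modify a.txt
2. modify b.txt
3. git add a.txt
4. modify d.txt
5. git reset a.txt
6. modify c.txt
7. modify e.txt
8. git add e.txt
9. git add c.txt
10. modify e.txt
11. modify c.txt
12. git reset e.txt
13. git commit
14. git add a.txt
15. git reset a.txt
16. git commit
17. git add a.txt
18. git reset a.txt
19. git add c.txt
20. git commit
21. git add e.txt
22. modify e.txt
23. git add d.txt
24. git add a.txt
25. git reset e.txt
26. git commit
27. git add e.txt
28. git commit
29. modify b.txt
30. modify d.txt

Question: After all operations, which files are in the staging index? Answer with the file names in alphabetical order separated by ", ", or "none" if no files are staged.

After op 1 (modify a.txt): modified={a.txt} staged={none}
After op 2 (modify b.txt): modified={a.txt, b.txt} staged={none}
After op 3 (git add a.txt): modified={b.txt} staged={a.txt}
After op 4 (modify d.txt): modified={b.txt, d.txt} staged={a.txt}
After op 5 (git reset a.txt): modified={a.txt, b.txt, d.txt} staged={none}
After op 6 (modify c.txt): modified={a.txt, b.txt, c.txt, d.txt} staged={none}
After op 7 (modify e.txt): modified={a.txt, b.txt, c.txt, d.txt, e.txt} staged={none}
After op 8 (git add e.txt): modified={a.txt, b.txt, c.txt, d.txt} staged={e.txt}
After op 9 (git add c.txt): modified={a.txt, b.txt, d.txt} staged={c.txt, e.txt}
After op 10 (modify e.txt): modified={a.txt, b.txt, d.txt, e.txt} staged={c.txt, e.txt}
After op 11 (modify c.txt): modified={a.txt, b.txt, c.txt, d.txt, e.txt} staged={c.txt, e.txt}
After op 12 (git reset e.txt): modified={a.txt, b.txt, c.txt, d.txt, e.txt} staged={c.txt}
After op 13 (git commit): modified={a.txt, b.txt, c.txt, d.txt, e.txt} staged={none}
After op 14 (git add a.txt): modified={b.txt, c.txt, d.txt, e.txt} staged={a.txt}
After op 15 (git reset a.txt): modified={a.txt, b.txt, c.txt, d.txt, e.txt} staged={none}
After op 16 (git commit): modified={a.txt, b.txt, c.txt, d.txt, e.txt} staged={none}
After op 17 (git add a.txt): modified={b.txt, c.txt, d.txt, e.txt} staged={a.txt}
After op 18 (git reset a.txt): modified={a.txt, b.txt, c.txt, d.txt, e.txt} staged={none}
After op 19 (git add c.txt): modified={a.txt, b.txt, d.txt, e.txt} staged={c.txt}
After op 20 (git commit): modified={a.txt, b.txt, d.txt, e.txt} staged={none}
After op 21 (git add e.txt): modified={a.txt, b.txt, d.txt} staged={e.txt}
After op 22 (modify e.txt): modified={a.txt, b.txt, d.txt, e.txt} staged={e.txt}
After op 23 (git add d.txt): modified={a.txt, b.txt, e.txt} staged={d.txt, e.txt}
After op 24 (git add a.txt): modified={b.txt, e.txt} staged={a.txt, d.txt, e.txt}
After op 25 (git reset e.txt): modified={b.txt, e.txt} staged={a.txt, d.txt}
After op 26 (git commit): modified={b.txt, e.txt} staged={none}
After op 27 (git add e.txt): modified={b.txt} staged={e.txt}
After op 28 (git commit): modified={b.txt} staged={none}
After op 29 (modify b.txt): modified={b.txt} staged={none}
After op 30 (modify d.txt): modified={b.txt, d.txt} staged={none}

Answer: none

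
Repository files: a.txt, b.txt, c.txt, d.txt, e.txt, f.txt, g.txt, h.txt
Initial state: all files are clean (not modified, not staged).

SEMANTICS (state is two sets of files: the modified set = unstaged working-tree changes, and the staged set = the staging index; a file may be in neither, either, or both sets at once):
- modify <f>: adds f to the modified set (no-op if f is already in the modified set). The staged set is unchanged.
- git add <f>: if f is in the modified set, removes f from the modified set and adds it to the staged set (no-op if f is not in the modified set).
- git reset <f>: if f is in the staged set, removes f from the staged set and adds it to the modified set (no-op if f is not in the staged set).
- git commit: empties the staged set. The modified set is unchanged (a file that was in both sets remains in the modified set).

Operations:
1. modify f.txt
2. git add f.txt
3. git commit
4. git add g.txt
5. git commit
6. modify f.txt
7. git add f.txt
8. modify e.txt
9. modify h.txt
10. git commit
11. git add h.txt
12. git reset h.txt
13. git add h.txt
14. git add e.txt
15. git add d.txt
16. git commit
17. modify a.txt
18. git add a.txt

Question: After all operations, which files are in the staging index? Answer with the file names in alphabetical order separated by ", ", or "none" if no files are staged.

Answer: a.txt

Derivation:
After op 1 (modify f.txt): modified={f.txt} staged={none}
After op 2 (git add f.txt): modified={none} staged={f.txt}
After op 3 (git commit): modified={none} staged={none}
After op 4 (git add g.txt): modified={none} staged={none}
After op 5 (git commit): modified={none} staged={none}
After op 6 (modify f.txt): modified={f.txt} staged={none}
After op 7 (git add f.txt): modified={none} staged={f.txt}
After op 8 (modify e.txt): modified={e.txt} staged={f.txt}
After op 9 (modify h.txt): modified={e.txt, h.txt} staged={f.txt}
After op 10 (git commit): modified={e.txt, h.txt} staged={none}
After op 11 (git add h.txt): modified={e.txt} staged={h.txt}
After op 12 (git reset h.txt): modified={e.txt, h.txt} staged={none}
After op 13 (git add h.txt): modified={e.txt} staged={h.txt}
After op 14 (git add e.txt): modified={none} staged={e.txt, h.txt}
After op 15 (git add d.txt): modified={none} staged={e.txt, h.txt}
After op 16 (git commit): modified={none} staged={none}
After op 17 (modify a.txt): modified={a.txt} staged={none}
After op 18 (git add a.txt): modified={none} staged={a.txt}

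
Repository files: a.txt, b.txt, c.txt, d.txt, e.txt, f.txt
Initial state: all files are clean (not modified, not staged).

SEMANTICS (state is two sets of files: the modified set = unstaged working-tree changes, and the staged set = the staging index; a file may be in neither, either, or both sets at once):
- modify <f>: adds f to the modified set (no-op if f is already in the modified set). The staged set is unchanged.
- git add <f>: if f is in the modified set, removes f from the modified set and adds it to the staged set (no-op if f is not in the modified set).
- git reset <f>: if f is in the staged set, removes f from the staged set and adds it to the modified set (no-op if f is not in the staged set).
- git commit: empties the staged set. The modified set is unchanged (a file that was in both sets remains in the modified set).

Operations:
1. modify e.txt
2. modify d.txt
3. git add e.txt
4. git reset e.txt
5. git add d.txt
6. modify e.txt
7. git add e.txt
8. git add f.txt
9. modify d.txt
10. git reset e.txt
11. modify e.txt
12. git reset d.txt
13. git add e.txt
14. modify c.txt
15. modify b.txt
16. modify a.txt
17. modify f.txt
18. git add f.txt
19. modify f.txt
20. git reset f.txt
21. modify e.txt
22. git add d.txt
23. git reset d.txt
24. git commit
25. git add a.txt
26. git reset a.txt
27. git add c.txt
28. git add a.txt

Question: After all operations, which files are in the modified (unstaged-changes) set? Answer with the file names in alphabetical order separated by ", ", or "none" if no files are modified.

After op 1 (modify e.txt): modified={e.txt} staged={none}
After op 2 (modify d.txt): modified={d.txt, e.txt} staged={none}
After op 3 (git add e.txt): modified={d.txt} staged={e.txt}
After op 4 (git reset e.txt): modified={d.txt, e.txt} staged={none}
After op 5 (git add d.txt): modified={e.txt} staged={d.txt}
After op 6 (modify e.txt): modified={e.txt} staged={d.txt}
After op 7 (git add e.txt): modified={none} staged={d.txt, e.txt}
After op 8 (git add f.txt): modified={none} staged={d.txt, e.txt}
After op 9 (modify d.txt): modified={d.txt} staged={d.txt, e.txt}
After op 10 (git reset e.txt): modified={d.txt, e.txt} staged={d.txt}
After op 11 (modify e.txt): modified={d.txt, e.txt} staged={d.txt}
After op 12 (git reset d.txt): modified={d.txt, e.txt} staged={none}
After op 13 (git add e.txt): modified={d.txt} staged={e.txt}
After op 14 (modify c.txt): modified={c.txt, d.txt} staged={e.txt}
After op 15 (modify b.txt): modified={b.txt, c.txt, d.txt} staged={e.txt}
After op 16 (modify a.txt): modified={a.txt, b.txt, c.txt, d.txt} staged={e.txt}
After op 17 (modify f.txt): modified={a.txt, b.txt, c.txt, d.txt, f.txt} staged={e.txt}
After op 18 (git add f.txt): modified={a.txt, b.txt, c.txt, d.txt} staged={e.txt, f.txt}
After op 19 (modify f.txt): modified={a.txt, b.txt, c.txt, d.txt, f.txt} staged={e.txt, f.txt}
After op 20 (git reset f.txt): modified={a.txt, b.txt, c.txt, d.txt, f.txt} staged={e.txt}
After op 21 (modify e.txt): modified={a.txt, b.txt, c.txt, d.txt, e.txt, f.txt} staged={e.txt}
After op 22 (git add d.txt): modified={a.txt, b.txt, c.txt, e.txt, f.txt} staged={d.txt, e.txt}
After op 23 (git reset d.txt): modified={a.txt, b.txt, c.txt, d.txt, e.txt, f.txt} staged={e.txt}
After op 24 (git commit): modified={a.txt, b.txt, c.txt, d.txt, e.txt, f.txt} staged={none}
After op 25 (git add a.txt): modified={b.txt, c.txt, d.txt, e.txt, f.txt} staged={a.txt}
After op 26 (git reset a.txt): modified={a.txt, b.txt, c.txt, d.txt, e.txt, f.txt} staged={none}
After op 27 (git add c.txt): modified={a.txt, b.txt, d.txt, e.txt, f.txt} staged={c.txt}
After op 28 (git add a.txt): modified={b.txt, d.txt, e.txt, f.txt} staged={a.txt, c.txt}

Answer: b.txt, d.txt, e.txt, f.txt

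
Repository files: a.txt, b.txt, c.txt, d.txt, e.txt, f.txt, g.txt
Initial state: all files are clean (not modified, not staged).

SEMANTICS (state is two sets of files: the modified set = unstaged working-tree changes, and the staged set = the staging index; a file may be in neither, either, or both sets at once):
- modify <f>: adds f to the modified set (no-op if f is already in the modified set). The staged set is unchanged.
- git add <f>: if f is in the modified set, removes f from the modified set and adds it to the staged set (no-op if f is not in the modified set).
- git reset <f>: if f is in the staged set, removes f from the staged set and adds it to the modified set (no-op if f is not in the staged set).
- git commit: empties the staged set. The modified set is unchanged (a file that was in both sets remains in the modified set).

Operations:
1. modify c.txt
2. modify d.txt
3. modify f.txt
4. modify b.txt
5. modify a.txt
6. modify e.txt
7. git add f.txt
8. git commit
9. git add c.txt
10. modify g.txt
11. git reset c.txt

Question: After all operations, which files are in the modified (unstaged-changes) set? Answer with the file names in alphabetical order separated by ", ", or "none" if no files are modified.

After op 1 (modify c.txt): modified={c.txt} staged={none}
After op 2 (modify d.txt): modified={c.txt, d.txt} staged={none}
After op 3 (modify f.txt): modified={c.txt, d.txt, f.txt} staged={none}
After op 4 (modify b.txt): modified={b.txt, c.txt, d.txt, f.txt} staged={none}
After op 5 (modify a.txt): modified={a.txt, b.txt, c.txt, d.txt, f.txt} staged={none}
After op 6 (modify e.txt): modified={a.txt, b.txt, c.txt, d.txt, e.txt, f.txt} staged={none}
After op 7 (git add f.txt): modified={a.txt, b.txt, c.txt, d.txt, e.txt} staged={f.txt}
After op 8 (git commit): modified={a.txt, b.txt, c.txt, d.txt, e.txt} staged={none}
After op 9 (git add c.txt): modified={a.txt, b.txt, d.txt, e.txt} staged={c.txt}
After op 10 (modify g.txt): modified={a.txt, b.txt, d.txt, e.txt, g.txt} staged={c.txt}
After op 11 (git reset c.txt): modified={a.txt, b.txt, c.txt, d.txt, e.txt, g.txt} staged={none}

Answer: a.txt, b.txt, c.txt, d.txt, e.txt, g.txt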